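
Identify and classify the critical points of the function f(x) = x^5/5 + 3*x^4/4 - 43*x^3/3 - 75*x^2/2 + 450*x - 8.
f'(x) = x^4 + 3*x^3 - 43*x^2 - 75*x + 450

Solve f'(x) = 0:
  Factor: x^4 + 3*x^3 - 43*x^2 - 75*x + 450 = (x - 5)*(x - 3)*(x + 5)*(x + 6) = 0.
  ⇒ x = -6, -5, 3, 5

f''(x) = 4*x^3 + 9*x^2 - 86*x - 75
Second-derivative test at each critical point:
  f''(-6) = -99 < 0 → local maximum
  f''(-5) = 80 > 0 → local minimum
  f''(3) = -144 < 0 → local maximum
  f''(5) = 220 > 0 → local minimum

Critical points: x = -6 (local maximum); x = -5 (local minimum); x = 3 (local maximum); x = 5 (local minimum)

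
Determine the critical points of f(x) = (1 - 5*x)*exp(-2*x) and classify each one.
f'(x) = (10*x - 7)*exp(-2*x)

Solve f'(x) = 0:
  f'(x) = (10*x - 7)·exp(-2*x) and exp(-2*x) > 0 for every x, so f'(x) = 0 ⇔ 10*x - 7 = 0.
  10*x - 7 = 0.
  ⇒ x = 7/10

f''(x) = 4*(6 - 5*x)*exp(-2*x)
Second-derivative test at each critical point:
  f''(7/10) = 2.4660 > 0 → local minimum

Critical points: x = 7/10 (local minimum)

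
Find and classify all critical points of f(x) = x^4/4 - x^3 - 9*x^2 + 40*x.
f'(x) = x^3 - 3*x^2 - 18*x + 40

Solve f'(x) = 0:
  Factor: x^3 - 3*x^2 - 18*x + 40 = (x - 5)*(x - 2)*(x + 4) = 0.
  ⇒ x = -4, 2, 5

f''(x) = 3*x^2 - 6*x - 18
Second-derivative test at each critical point:
  f''(-4) = 54 > 0 → local minimum
  f''(2) = -18 < 0 → local maximum
  f''(5) = 27 > 0 → local minimum

Critical points: x = -4 (local minimum); x = 2 (local maximum); x = 5 (local minimum)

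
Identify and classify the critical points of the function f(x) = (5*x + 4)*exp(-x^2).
f'(x) = (-2*x*(5*x + 4) + 5)*exp(-x^2)

Solve f'(x) = 0:
  f'(x) = (-10*x^2 - 8*x + 5)·exp(-x^2) and exp(-x^2) > 0 for every x, so f'(x) = 0 ⇔ -10*x^2 - 8*x + 5 = 0.
  10*x^2 + 8*x - 5 = 0 has no rational roots; quadratic formula: x = (-8 ± √264)/20.
  ⇒ x = -sqrt(66)/10 - 2/5 ≈ -1.2124, -2/5 + sqrt(66)/10 ≈ 0.4124

f''(x) = 2*(2*x^2*(5*x + 4) - 15*x - 4)*exp(-x^2)
Second-derivative test at each critical point:
  f''(-1.2124) = 3.7361 > 0 → local minimum
  f''(0.4124) = -13.7069 < 0 → local maximum

Critical points: x = -sqrt(66)/10 - 2/5 ≈ -1.2124 (local minimum); x = -2/5 + sqrt(66)/10 ≈ 0.4124 (local maximum)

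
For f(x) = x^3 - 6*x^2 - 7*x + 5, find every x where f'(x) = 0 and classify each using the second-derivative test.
f'(x) = 3*x^2 - 12*x - 7

Solve f'(x) = 0:
  3*x^2 - 12*x - 7 = 0 has no rational roots; quadratic formula: x = (12 ± √228)/6.
  ⇒ x = 2 - sqrt(57)/3 ≈ -0.5166, 2 + sqrt(57)/3 ≈ 4.5166

f''(x) = 6*x - 12
Second-derivative test at each critical point:
  f''(-0.5166) = -15.0997 < 0 → local maximum
  f''(4.5166) = 15.0997 > 0 → local minimum

Critical points: x = 2 - sqrt(57)/3 ≈ -0.5166 (local maximum); x = 2 + sqrt(57)/3 ≈ 4.5166 (local minimum)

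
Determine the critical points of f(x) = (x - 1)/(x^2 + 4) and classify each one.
f'(x) = (x^2 - 2*x*(x - 1) + 4)/(x^2 + 4)^2

Solve f'(x) = 0:
  f'(x) = -(x^2 - 2*x - 4)/(x^2 + 4)^2; the denominator is positive wherever f is defined, so f'(x) = 0 ⇔ -x^2 + 2*x + 4 = 0.
  x^2 - 2*x - 4 = 0 has no rational roots; quadratic formula: x = (2 ± √20)/2.
  ⇒ x = 1 - sqrt(5) ≈ -1.2361, 1 + sqrt(5) ≈ 3.2361

f''(x) = 2*(4*x^2*(x - 1) + (1 - 3*x)*(x^2 + 4))/(x^2 + 4)^3
Second-derivative test at each critical point:
  f''(-1.2361) = 0.1464 > 0 → local minimum
  f''(3.2361) = -0.0214 < 0 → local maximum

Critical points: x = 1 - sqrt(5) ≈ -1.2361 (local minimum); x = 1 + sqrt(5) ≈ 3.2361 (local maximum)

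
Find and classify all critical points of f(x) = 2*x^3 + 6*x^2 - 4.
f'(x) = 6*x*(x + 2)

Solve f'(x) = 0:
  Factor: 6*x^2 + 12*x = 6*x*(x + 2) = 0.
  ⇒ x = -2, 0

f''(x) = 12*x + 12
Second-derivative test at each critical point:
  f''(-2) = -12 < 0 → local maximum
  f''(0) = 12 > 0 → local minimum

Critical points: x = -2 (local maximum); x = 0 (local minimum)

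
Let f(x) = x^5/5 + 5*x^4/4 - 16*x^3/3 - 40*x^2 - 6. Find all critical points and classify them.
f'(x) = x*(x^3 + 5*x^2 - 16*x - 80)

Solve f'(x) = 0:
  Factor: x^4 + 5*x^3 - 16*x^2 - 80*x = x*(x - 4)*(x + 4)*(x + 5) = 0.
  ⇒ x = -5, -4, 0, 4

f''(x) = 4*x^3 + 15*x^2 - 32*x - 80
Second-derivative test at each critical point:
  f''(-5) = -45 < 0 → local maximum
  f''(-4) = 32 > 0 → local minimum
  f''(0) = -80 < 0 → local maximum
  f''(4) = 288 > 0 → local minimum

Critical points: x = -5 (local maximum); x = -4 (local minimum); x = 0 (local maximum); x = 4 (local minimum)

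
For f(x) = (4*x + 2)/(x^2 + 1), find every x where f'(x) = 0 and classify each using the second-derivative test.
f'(x) = 4*(-x^2 - x + 1)/(x^4 + 2*x^2 + 1)

Solve f'(x) = 0:
  f'(x) = -4*(x^2 + x - 1)/(x^2 + 1)^2; the denominator is positive wherever f is defined, so f'(x) = 0 ⇔ -4*x^2 - 4*x + 4 = 0.
  Factor: -4*x^2 - 4*x + 4 = -4*(x^2 + x - 1); x^2 + x - 1 = 0 has no rational roots; quadratic formula: x = (-1 ± √5)/2.
  ⇒ x = -sqrt(5)/2 - 1/2 ≈ -1.6180, -1/2 + sqrt(5)/2 ≈ 0.6180

f''(x) = 4*(4*x^2*(2*x + 1) - (6*x + 1)*(x^2 + 1))/(x^2 + 1)^3
Second-derivative test at each critical point:
  f''(-1.6180) = 0.6833 > 0 → local minimum
  f''(0.6180) = -4.6833 < 0 → local maximum

Critical points: x = -sqrt(5)/2 - 1/2 ≈ -1.6180 (local minimum); x = -1/2 + sqrt(5)/2 ≈ 0.6180 (local maximum)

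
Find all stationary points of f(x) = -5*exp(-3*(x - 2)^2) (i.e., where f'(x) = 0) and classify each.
f'(x) = 30*(x - 2)*exp(-3*(x - 2)^2)

Solve f'(x) = 0:
  f'(x) = (30*x - 60)·exp(-3*(x - 2)^2) and exp(-3*(x - 2)^2) > 0 for every x, so f'(x) = 0 ⇔ 30*x - 60 = 0.
  Factor: 30*x - 60 = 30*(x - 2) = 0.
  ⇒ x = 2

f''(x) = 30*(1 - 6*(x - 2)^2)*exp(-3*(x - 2)^2)
Second-derivative test at each critical point:
  f''(2) = 30 > 0 → local minimum

Critical points: x = 2 (local minimum)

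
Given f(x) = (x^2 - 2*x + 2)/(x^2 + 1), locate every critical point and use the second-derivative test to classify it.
f'(x) = 2*(x^2 - x - 1)/(x^4 + 2*x^2 + 1)

Solve f'(x) = 0:
  f'(x) = 2*(x^2 - x - 1)/(x^2 + 1)^2; the denominator is positive wherever f is defined, so f'(x) = 0 ⇔ 2*x^2 - 2*x - 2 = 0.
  Factor: 2*x^2 - 2*x - 2 = 2*(x^2 - x - 1); x^2 - x - 1 = 0 has no rational roots; quadratic formula: x = (1 ± √5)/2.
  ⇒ x = 1/2 - sqrt(5)/2 ≈ -0.6180, 1/2 + sqrt(5)/2 ≈ 1.6180

f''(x) = 2*(-2*x^3 + 3*x^2 + 6*x - 1)/(x^6 + 3*x^4 + 3*x^2 + 1)
Second-derivative test at each critical point:
  f''(-0.6180) = -2.3416 < 0 → local maximum
  f''(1.6180) = 0.3416 > 0 → local minimum

Critical points: x = 1/2 - sqrt(5)/2 ≈ -0.6180 (local maximum); x = 1/2 + sqrt(5)/2 ≈ 1.6180 (local minimum)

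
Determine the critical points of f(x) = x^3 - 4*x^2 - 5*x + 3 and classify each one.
f'(x) = 3*x^2 - 8*x - 5

Solve f'(x) = 0:
  3*x^2 - 8*x - 5 = 0 has no rational roots; quadratic formula: x = (8 ± √124)/6.
  ⇒ x = 4/3 - sqrt(31)/3 ≈ -0.5226, 4/3 + sqrt(31)/3 ≈ 3.1893

f''(x) = 6*x - 8
Second-derivative test at each critical point:
  f''(-0.5226) = -11.1355 < 0 → local maximum
  f''(3.1893) = 11.1355 > 0 → local minimum

Critical points: x = 4/3 - sqrt(31)/3 ≈ -0.5226 (local maximum); x = 4/3 + sqrt(31)/3 ≈ 3.1893 (local minimum)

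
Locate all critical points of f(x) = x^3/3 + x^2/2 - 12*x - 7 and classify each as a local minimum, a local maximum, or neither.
f'(x) = x^2 + x - 12

Solve f'(x) = 0:
  Factor: x^2 + x - 12 = (x - 3)*(x + 4) = 0.
  ⇒ x = -4, 3

f''(x) = 2*x + 1
Second-derivative test at each critical point:
  f''(-4) = -7 < 0 → local maximum
  f''(3) = 7 > 0 → local minimum

Critical points: x = -4 (local maximum); x = 3 (local minimum)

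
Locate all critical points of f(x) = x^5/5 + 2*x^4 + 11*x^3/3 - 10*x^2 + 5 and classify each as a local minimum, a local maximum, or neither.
f'(x) = x*(x^3 + 8*x^2 + 11*x - 20)

Solve f'(x) = 0:
  Factor: x^4 + 8*x^3 + 11*x^2 - 20*x = x*(x - 1)*(x + 4)*(x + 5) = 0.
  ⇒ x = -5, -4, 0, 1

f''(x) = 4*x^3 + 24*x^2 + 22*x - 20
Second-derivative test at each critical point:
  f''(-5) = -30 < 0 → local maximum
  f''(-4) = 20 > 0 → local minimum
  f''(0) = -20 < 0 → local maximum
  f''(1) = 30 > 0 → local minimum

Critical points: x = -5 (local maximum); x = -4 (local minimum); x = 0 (local maximum); x = 1 (local minimum)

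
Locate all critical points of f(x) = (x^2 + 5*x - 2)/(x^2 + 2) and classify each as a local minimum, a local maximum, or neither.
f'(x) = (-5*x^2 + 8*x + 10)/(x^4 + 4*x^2 + 4)

Solve f'(x) = 0:
  f'(x) = -(5*x^2 - 8*x - 10)/(x^2 + 2)^2; the denominator is positive wherever f is defined, so f'(x) = 0 ⇔ -5*x^2 + 8*x + 10 = 0.
  5*x^2 - 8*x - 10 = 0 has no rational roots; quadratic formula: x = (8 ± √264)/10.
  ⇒ x = 4/5 - sqrt(66)/5 ≈ -0.8248, 4/5 + sqrt(66)/5 ≈ 2.4248

f''(x) = 2*(5*x^3 - 12*x^2 - 30*x + 8)/(x^6 + 6*x^4 + 12*x^2 + 8)
Second-derivative test at each critical point:
  f''(-0.8248) = 2.2617 > 0 → local minimum
  f''(2.4248) = -0.2617 < 0 → local maximum

Critical points: x = 4/5 - sqrt(66)/5 ≈ -0.8248 (local minimum); x = 4/5 + sqrt(66)/5 ≈ 2.4248 (local maximum)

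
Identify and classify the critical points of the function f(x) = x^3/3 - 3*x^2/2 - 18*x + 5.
f'(x) = x^2 - 3*x - 18

Solve f'(x) = 0:
  Factor: x^2 - 3*x - 18 = (x - 6)*(x + 3) = 0.
  ⇒ x = -3, 6

f''(x) = 2*x - 3
Second-derivative test at each critical point:
  f''(-3) = -9 < 0 → local maximum
  f''(6) = 9 > 0 → local minimum

Critical points: x = -3 (local maximum); x = 6 (local minimum)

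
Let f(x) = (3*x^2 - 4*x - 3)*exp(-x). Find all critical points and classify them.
f'(x) = (-3*x^2 + 10*x - 1)*exp(-x)

Solve f'(x) = 0:
  f'(x) = (-3*x^2 + 10*x - 1)·exp(-x) and exp(-x) > 0 for every x, so f'(x) = 0 ⇔ -3*x^2 + 10*x - 1 = 0.
  3*x^2 - 10*x + 1 = 0 has no rational roots; quadratic formula: x = (10 ± √88)/6.
  ⇒ x = 5/3 - sqrt(22)/3 ≈ 0.1032, sqrt(22)/3 + 5/3 ≈ 3.2301

f''(x) = (3*x^2 - 16*x + 11)*exp(-x)
Second-derivative test at each critical point:
  f''(0.1032) = 8.4611 > 0 → local minimum
  f''(3.2301) = -0.3710 < 0 → local maximum

Critical points: x = 5/3 - sqrt(22)/3 ≈ 0.1032 (local minimum); x = sqrt(22)/3 + 5/3 ≈ 3.2301 (local maximum)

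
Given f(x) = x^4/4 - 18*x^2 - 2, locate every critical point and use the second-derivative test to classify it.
f'(x) = x*(x^2 - 36)

Solve f'(x) = 0:
  Factor: x^3 - 36*x = x*(x - 6)*(x + 6) = 0.
  ⇒ x = -6, 0, 6

f''(x) = 3*x^2 - 36
Second-derivative test at each critical point:
  f''(-6) = 72 > 0 → local minimum
  f''(0) = -36 < 0 → local maximum
  f''(6) = 72 > 0 → local minimum

Critical points: x = -6 (local minimum); x = 0 (local maximum); x = 6 (local minimum)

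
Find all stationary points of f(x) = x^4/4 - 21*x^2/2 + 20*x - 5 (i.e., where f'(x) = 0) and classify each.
f'(x) = x^3 - 21*x + 20

Solve f'(x) = 0:
  Factor: x^3 - 21*x + 20 = (x - 4)*(x - 1)*(x + 5) = 0.
  ⇒ x = -5, 1, 4

f''(x) = 3*x^2 - 21
Second-derivative test at each critical point:
  f''(-5) = 54 > 0 → local minimum
  f''(1) = -18 < 0 → local maximum
  f''(4) = 27 > 0 → local minimum

Critical points: x = -5 (local minimum); x = 1 (local maximum); x = 4 (local minimum)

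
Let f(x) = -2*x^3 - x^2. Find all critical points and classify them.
f'(x) = 2*x*(-3*x - 1)

Solve f'(x) = 0:
  Factor: -6*x^2 - 2*x = -2*x*(3*x + 1) = 0.
  ⇒ x = -1/3, 0

f''(x) = -12*x - 2
Second-derivative test at each critical point:
  f''(-1/3) = 2 > 0 → local minimum
  f''(0) = -2 < 0 → local maximum

Critical points: x = -1/3 (local minimum); x = 0 (local maximum)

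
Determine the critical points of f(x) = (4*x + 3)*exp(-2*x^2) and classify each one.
f'(x) = 4*(-x*(4*x + 3) + 1)*exp(-2*x^2)

Solve f'(x) = 0:
  f'(x) = (-16*x^2 - 12*x + 4)·exp(-2*x^2) and exp(-2*x^2) > 0 for every x, so f'(x) = 0 ⇔ -16*x^2 - 12*x + 4 = 0.
  Factor: -16*x^2 - 12*x + 4 = -4*(x + 1)*(4*x - 1) = 0.
  ⇒ x = -1, 1/4

f''(x) = 4*(4*x^2*(4*x + 3) - 12*x - 3)*exp(-2*x^2)
Second-derivative test at each critical point:
  f''(-1) = 2.7067 > 0 → local minimum
  f''(1/4) = -17.6499 < 0 → local maximum

Critical points: x = -1 (local minimum); x = 1/4 (local maximum)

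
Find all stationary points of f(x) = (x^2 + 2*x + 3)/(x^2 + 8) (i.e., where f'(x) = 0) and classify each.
f'(x) = 2*(-x^2 + 5*x + 8)/(x^4 + 16*x^2 + 64)

Solve f'(x) = 0:
  f'(x) = -2*(x^2 - 5*x - 8)/(x^2 + 8)^2; the denominator is positive wherever f is defined, so f'(x) = 0 ⇔ -2*x^2 + 10*x + 16 = 0.
  Factor: -2*x^2 + 10*x + 16 = -2*(x^2 - 5*x - 8); x^2 - 5*x - 8 = 0 has no rational roots; quadratic formula: x = (5 ± √57)/2.
  ⇒ x = 5/2 - sqrt(57)/2 ≈ -1.2749, 5/2 + sqrt(57)/2 ≈ 6.2749

f''(x) = 2*(2*x^3 - 15*x^2 - 48*x + 40)/(x^6 + 24*x^4 + 192*x^2 + 512)
Second-derivative test at each critical point:
  f''(-1.2749) = 0.1630 > 0 → local minimum
  f''(6.2749) = -0.0067 < 0 → local maximum

Critical points: x = 5/2 - sqrt(57)/2 ≈ -1.2749 (local minimum); x = 5/2 + sqrt(57)/2 ≈ 6.2749 (local maximum)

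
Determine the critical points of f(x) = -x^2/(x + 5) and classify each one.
f'(x) = x*(-x - 10)/(x + 5)^2

Solve f'(x) = 0:
  f'(x) = -x*(x + 10)/(x + 5)^2; the denominator is positive wherever f is defined, so f'(x) = 0 ⇔ -x^2 - 10*x = 0.
  Factor: -x^2 - 10*x = -x*(x + 10) = 0.
  ⇒ x = -10, 0

f''(x) = -50/(x^3 + 15*x^2 + 75*x + 125)
Second-derivative test at each critical point:
  f''(-10) = 2/5 > 0 → local minimum
  f''(0) = -2/5 < 0 → local maximum

Critical points: x = -10 (local minimum); x = 0 (local maximum)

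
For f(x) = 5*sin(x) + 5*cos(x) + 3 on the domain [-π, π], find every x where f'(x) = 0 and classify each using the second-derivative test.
f'(x) = 5*sqrt(2)*cos(x + pi/4)

Solve f'(x) = 0 on [-π, π]:
  f'(x) = 0 ⇔ 5*cos(x) = 5*sin(x) ⇔ tan(x) = 1, i.e. x = arctan(1) + nπ; keep the solutions lying in [-π, π].
  ⇒ x = -3*pi/4 ≈ -2.3562, pi/4 ≈ 0.7854

f''(x) = -5*sqrt(2)*sin(x + pi/4)
Second-derivative test at each critical point:
  f''(-2.3562) = 7.0711 > 0 → local minimum
  f''(0.7854) = -7.0711 < 0 → local maximum

Critical points: x = -3*pi/4 ≈ -2.3562 (local minimum); x = pi/4 ≈ 0.7854 (local maximum)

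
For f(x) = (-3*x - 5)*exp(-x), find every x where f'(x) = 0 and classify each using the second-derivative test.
f'(x) = (3*x + 2)*exp(-x)

Solve f'(x) = 0:
  f'(x) = (3*x + 2)·exp(-x) and exp(-x) > 0 for every x, so f'(x) = 0 ⇔ 3*x + 2 = 0.
  3*x + 2 = 0.
  ⇒ x = -2/3

f''(x) = (1 - 3*x)*exp(-x)
Second-derivative test at each critical point:
  f''(-2/3) = 5.8432 > 0 → local minimum

Critical points: x = -2/3 (local minimum)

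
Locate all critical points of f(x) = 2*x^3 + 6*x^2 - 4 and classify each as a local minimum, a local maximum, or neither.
f'(x) = 6*x*(x + 2)

Solve f'(x) = 0:
  Factor: 6*x^2 + 12*x = 6*x*(x + 2) = 0.
  ⇒ x = -2, 0

f''(x) = 12*x + 12
Second-derivative test at each critical point:
  f''(-2) = -12 < 0 → local maximum
  f''(0) = 12 > 0 → local minimum

Critical points: x = -2 (local maximum); x = 0 (local minimum)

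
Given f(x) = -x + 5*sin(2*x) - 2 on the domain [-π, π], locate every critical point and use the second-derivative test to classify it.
f'(x) = 10*cos(2*x) - 1

Solve f'(x) = 0 on [-π, π]:
  f'(x) = 0 ⇔ cos(2*x) = 1/10, i.e. 2*x = ±arccos(1/10) + 2nπ; keep the solutions lying in [-π, π].
  ⇒ x = -pi + acos(1/10)/2 ≈ -2.4063, -acos(1/10)/2 ≈ -0.7353, acos(1/10)/2 ≈ 0.7353, pi - acos(1/10)/2 ≈ 2.4063

f''(x) = -20*sin(2*x)
Second-derivative test at each critical point:
  f''(-2.4063) = -19.8997 < 0 → local maximum
  f''(-0.7353) = 19.8997 > 0 → local minimum
  f''(0.7353) = -19.8997 < 0 → local maximum
  f''(2.4063) = 19.8997 > 0 → local minimum

Critical points: x = -pi + acos(1/10)/2 ≈ -2.4063 (local maximum); x = -acos(1/10)/2 ≈ -0.7353 (local minimum); x = acos(1/10)/2 ≈ 0.7353 (local maximum); x = pi - acos(1/10)/2 ≈ 2.4063 (local minimum)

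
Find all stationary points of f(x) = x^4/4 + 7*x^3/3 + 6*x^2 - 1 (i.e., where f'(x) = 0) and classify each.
f'(x) = x*(x^2 + 7*x + 12)

Solve f'(x) = 0:
  Factor: x^3 + 7*x^2 + 12*x = x*(x + 3)*(x + 4) = 0.
  ⇒ x = -4, -3, 0

f''(x) = 3*x^2 + 14*x + 12
Second-derivative test at each critical point:
  f''(-4) = 4 > 0 → local minimum
  f''(-3) = -3 < 0 → local maximum
  f''(0) = 12 > 0 → local minimum

Critical points: x = -4 (local minimum); x = -3 (local maximum); x = 0 (local minimum)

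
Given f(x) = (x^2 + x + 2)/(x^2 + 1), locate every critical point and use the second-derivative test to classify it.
f'(x) = (-x^2 - 2*x + 1)/(x^4 + 2*x^2 + 1)

Solve f'(x) = 0:
  f'(x) = -(x^2 + 2*x - 1)/(x^2 + 1)^2; the denominator is positive wherever f is defined, so f'(x) = 0 ⇔ -x^2 - 2*x + 1 = 0.
  x^2 + 2*x - 1 = 0 has no rational roots; quadratic formula: x = (-2 ± √8)/2.
  ⇒ x = -sqrt(2) - 1 ≈ -2.4142, -1 + sqrt(2) ≈ 0.4142

f''(x) = 2*(x^3 + 3*x^2 - 3*x - 1)/(x^6 + 3*x^4 + 3*x^2 + 1)
Second-derivative test at each critical point:
  f''(-2.4142) = 0.0607 > 0 → local minimum
  f''(0.4142) = -2.0607 < 0 → local maximum

Critical points: x = -sqrt(2) - 1 ≈ -2.4142 (local minimum); x = -1 + sqrt(2) ≈ 0.4142 (local maximum)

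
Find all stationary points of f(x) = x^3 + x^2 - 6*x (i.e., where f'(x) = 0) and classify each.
f'(x) = 3*x^2 + 2*x - 6

Solve f'(x) = 0:
  3*x^2 + 2*x - 6 = 0 has no rational roots; quadratic formula: x = (-2 ± √76)/6.
  ⇒ x = -sqrt(19)/3 - 1/3 ≈ -1.7863, -1/3 + sqrt(19)/3 ≈ 1.1196

f''(x) = 6*x + 2
Second-derivative test at each critical point:
  f''(-1.7863) = -8.7178 < 0 → local maximum
  f''(1.1196) = 8.7178 > 0 → local minimum

Critical points: x = -sqrt(19)/3 - 1/3 ≈ -1.7863 (local maximum); x = -1/3 + sqrt(19)/3 ≈ 1.1196 (local minimum)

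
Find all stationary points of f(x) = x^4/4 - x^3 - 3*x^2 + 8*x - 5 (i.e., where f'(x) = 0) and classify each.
f'(x) = x^3 - 3*x^2 - 6*x + 8

Solve f'(x) = 0:
  Factor: x^3 - 3*x^2 - 6*x + 8 = (x - 4)*(x - 1)*(x + 2) = 0.
  ⇒ x = -2, 1, 4

f''(x) = 3*x^2 - 6*x - 6
Second-derivative test at each critical point:
  f''(-2) = 18 > 0 → local minimum
  f''(1) = -9 < 0 → local maximum
  f''(4) = 18 > 0 → local minimum

Critical points: x = -2 (local minimum); x = 1 (local maximum); x = 4 (local minimum)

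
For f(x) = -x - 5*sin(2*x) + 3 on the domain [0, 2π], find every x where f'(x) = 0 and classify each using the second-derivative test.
f'(x) = 20*sin(x)^2 - 11

Solve f'(x) = 0 on [0, 2π]:
  f'(x) = 0 ⇔ cos(2*x) = -1/10, i.e. 2*x = ±arccos(-1/10) + 2nπ; keep the solutions lying in [0, 2π].
  ⇒ x = acos(-1/10)/2 ≈ 0.8355, pi - acos(-1/10)/2 ≈ 2.3061, acos(-1/10)/2 + pi ≈ 3.9771, -acos(-1/10)/2 + 2*pi ≈ 5.4477

f''(x) = 20*sin(2*x)
Second-derivative test at each critical point:
  f''(0.8355) = 19.8997 > 0 → local minimum
  f''(2.3061) = -19.8997 < 0 → local maximum
  f''(3.9771) = 19.8997 > 0 → local minimum
  f''(5.4477) = -19.8997 < 0 → local maximum

Critical points: x = acos(-1/10)/2 ≈ 0.8355 (local minimum); x = pi - acos(-1/10)/2 ≈ 2.3061 (local maximum); x = acos(-1/10)/2 + pi ≈ 3.9771 (local minimum); x = -acos(-1/10)/2 + 2*pi ≈ 5.4477 (local maximum)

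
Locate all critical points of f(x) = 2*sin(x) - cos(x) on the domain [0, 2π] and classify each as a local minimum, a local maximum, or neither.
f'(x) = sin(x) + 2*cos(x)

Solve f'(x) = 0 on [0, 2π]:
  f'(x) = 0 ⇔ 2*cos(x) = -sin(x) ⇔ tan(x) = -2, i.e. x = arctan(-2) + nπ; keep the solutions lying in [0, 2π].
  ⇒ x = pi - atan(2) ≈ 2.0344, -atan(2) + 2*pi ≈ 5.1760

f''(x) = -2*sin(x) + cos(x)
Second-derivative test at each critical point:
  f''(2.0344) = -2.2361 < 0 → local maximum
  f''(5.1760) = 2.2361 > 0 → local minimum

Critical points: x = pi - atan(2) ≈ 2.0344 (local maximum); x = -atan(2) + 2*pi ≈ 5.1760 (local minimum)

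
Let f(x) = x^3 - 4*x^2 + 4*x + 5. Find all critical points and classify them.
f'(x) = 3*x^2 - 8*x + 4

Solve f'(x) = 0:
  Factor: 3*x^2 - 8*x + 4 = (x - 2)*(3*x - 2) = 0.
  ⇒ x = 2/3, 2

f''(x) = 6*x - 8
Second-derivative test at each critical point:
  f''(2/3) = -4 < 0 → local maximum
  f''(2) = 4 > 0 → local minimum

Critical points: x = 2/3 (local maximum); x = 2 (local minimum)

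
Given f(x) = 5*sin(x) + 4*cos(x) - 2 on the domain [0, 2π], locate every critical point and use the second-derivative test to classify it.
f'(x) = -4*sin(x) + 5*cos(x)

Solve f'(x) = 0 on [0, 2π]:
  f'(x) = 0 ⇔ 5*cos(x) = 4*sin(x) ⇔ tan(x) = 5/4, i.e. x = arctan(5/4) + nπ; keep the solutions lying in [0, 2π].
  ⇒ x = atan(5/4) ≈ 0.8961, atan(5/4) + pi ≈ 4.0376

f''(x) = -5*sin(x) - 4*cos(x)
Second-derivative test at each critical point:
  f''(0.8961) = -6.4031 < 0 → local maximum
  f''(4.0376) = 6.4031 > 0 → local minimum

Critical points: x = atan(5/4) ≈ 0.8961 (local maximum); x = atan(5/4) + pi ≈ 4.0376 (local minimum)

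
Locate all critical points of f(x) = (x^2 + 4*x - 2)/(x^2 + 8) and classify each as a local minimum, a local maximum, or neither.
f'(x) = 4*(-x^2 + 5*x + 8)/(x^4 + 16*x^2 + 64)

Solve f'(x) = 0:
  f'(x) = -4*(x^2 - 5*x - 8)/(x^2 + 8)^2; the denominator is positive wherever f is defined, so f'(x) = 0 ⇔ -4*x^2 + 20*x + 32 = 0.
  Factor: -4*x^2 + 20*x + 32 = -4*(x^2 - 5*x - 8); x^2 - 5*x - 8 = 0 has no rational roots; quadratic formula: x = (5 ± √57)/2.
  ⇒ x = 5/2 - sqrt(57)/2 ≈ -1.2749, 5/2 + sqrt(57)/2 ≈ 6.2749

f''(x) = 4*(2*x^3 - 15*x^2 - 48*x + 40)/(x^6 + 24*x^4 + 192*x^2 + 512)
Second-derivative test at each critical point:
  f''(-1.2749) = 0.3260 > 0 → local minimum
  f''(6.2749) = -0.0135 < 0 → local maximum

Critical points: x = 5/2 - sqrt(57)/2 ≈ -1.2749 (local minimum); x = 5/2 + sqrt(57)/2 ≈ 6.2749 (local maximum)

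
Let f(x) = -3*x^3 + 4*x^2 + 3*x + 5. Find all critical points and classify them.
f'(x) = -9*x^2 + 8*x + 3

Solve f'(x) = 0:
  9*x^2 - 8*x - 3 = 0 has no rational roots; quadratic formula: x = (8 ± √172)/18.
  ⇒ x = 4/9 - sqrt(43)/9 ≈ -0.2842, 4/9 + sqrt(43)/9 ≈ 1.1730

f''(x) = 8 - 18*x
Second-derivative test at each critical point:
  f''(-0.2842) = 13.1149 > 0 → local minimum
  f''(1.1730) = -13.1149 < 0 → local maximum

Critical points: x = 4/9 - sqrt(43)/9 ≈ -0.2842 (local minimum); x = 4/9 + sqrt(43)/9 ≈ 1.1730 (local maximum)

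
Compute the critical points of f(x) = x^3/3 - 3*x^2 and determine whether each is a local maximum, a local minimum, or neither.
f'(x) = x*(x - 6)

Solve f'(x) = 0:
  Factor: x^2 - 6*x = x*(x - 6) = 0.
  ⇒ x = 0, 6

f''(x) = 2*x - 6
Second-derivative test at each critical point:
  f''(0) = -6 < 0 → local maximum
  f''(6) = 6 > 0 → local minimum

Critical points: x = 0 (local maximum); x = 6 (local minimum)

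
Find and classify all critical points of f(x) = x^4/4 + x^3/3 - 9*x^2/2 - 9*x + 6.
f'(x) = x^3 + x^2 - 9*x - 9

Solve f'(x) = 0:
  Factor: x^3 + x^2 - 9*x - 9 = (x - 3)*(x + 1)*(x + 3) = 0.
  ⇒ x = -3, -1, 3

f''(x) = 3*x^2 + 2*x - 9
Second-derivative test at each critical point:
  f''(-3) = 12 > 0 → local minimum
  f''(-1) = -8 < 0 → local maximum
  f''(3) = 24 > 0 → local minimum

Critical points: x = -3 (local minimum); x = -1 (local maximum); x = 3 (local minimum)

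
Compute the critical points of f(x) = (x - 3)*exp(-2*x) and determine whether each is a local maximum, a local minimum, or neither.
f'(x) = (7 - 2*x)*exp(-2*x)

Solve f'(x) = 0:
  f'(x) = (7 - 2*x)·exp(-2*x) and exp(-2*x) > 0 for every x, so f'(x) = 0 ⇔ 7 - 2*x = 0.
  7 - 2*x = 0.
  ⇒ x = 7/2

f''(x) = 4*(x - 4)*exp(-2*x)
Second-derivative test at each critical point:
  f''(7/2) = -0.0018 < 0 → local maximum

Critical points: x = 7/2 (local maximum)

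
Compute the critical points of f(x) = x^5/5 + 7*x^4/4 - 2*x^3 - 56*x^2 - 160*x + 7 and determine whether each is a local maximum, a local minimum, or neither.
f'(x) = x^4 + 7*x^3 - 6*x^2 - 112*x - 160

Solve f'(x) = 0:
  Factor: x^4 + 7*x^3 - 6*x^2 - 112*x - 160 = (x - 4)*(x + 2)*(x + 4)*(x + 5) = 0.
  ⇒ x = -5, -4, -2, 4

f''(x) = 4*x^3 + 21*x^2 - 12*x - 112
Second-derivative test at each critical point:
  f''(-5) = -27 < 0 → local maximum
  f''(-4) = 16 > 0 → local minimum
  f''(-2) = -36 < 0 → local maximum
  f''(4) = 432 > 0 → local minimum

Critical points: x = -5 (local maximum); x = -4 (local minimum); x = -2 (local maximum); x = 4 (local minimum)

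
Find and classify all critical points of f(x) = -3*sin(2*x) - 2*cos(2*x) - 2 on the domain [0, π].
f'(x) = 4*sin(2*x) - 6*cos(2*x)

Solve f'(x) = 0 on [0, π]:
  f'(x) = 0 ⇔ -3*cos(2*x) = -2*sin(2*x) ⇔ tan(2*x) = 3/2, i.e. 2*x = arctan(3/2) + nπ; keep the solutions lying in [0, π].
  ⇒ x = atan(3/2)/2 ≈ 0.4914, atan(3/2)/2 + pi/2 ≈ 2.0622

f''(x) = 12*sin(2*x) + 8*cos(2*x)
Second-derivative test at each critical point:
  f''(0.4914) = 14.4222 > 0 → local minimum
  f''(2.0622) = -14.4222 < 0 → local maximum

Critical points: x = atan(3/2)/2 ≈ 0.4914 (local minimum); x = atan(3/2)/2 + pi/2 ≈ 2.0622 (local maximum)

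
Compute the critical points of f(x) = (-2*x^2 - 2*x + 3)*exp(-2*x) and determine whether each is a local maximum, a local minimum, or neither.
f'(x) = 4*(x^2 - 2)*exp(-2*x)

Solve f'(x) = 0:
  f'(x) = (4*x^2 - 8)·exp(-2*x) and exp(-2*x) > 0 for every x, so f'(x) = 0 ⇔ 4*x^2 - 8 = 0.
  Factor: 4*x^2 - 8 = 4*(x^2 - 2); x^2 - 2 = 0 has no rational roots; quadratic formula: x = (0 ± √8)/2.
  ⇒ x = -sqrt(2) ≈ -1.4142, sqrt(2) ≈ 1.4142

f''(x) = 8*(-x^2 + x + 2)*exp(-2*x)
Second-derivative test at each critical point:
  f''(-1.4142) = -191.4147 < 0 → local maximum
  f''(1.4142) = 0.6687 > 0 → local minimum

Critical points: x = -sqrt(2) ≈ -1.4142 (local maximum); x = sqrt(2) ≈ 1.4142 (local minimum)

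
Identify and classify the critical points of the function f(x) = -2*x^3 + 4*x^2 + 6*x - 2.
f'(x) = -6*x^2 + 8*x + 6

Solve f'(x) = 0:
  Factor: -6*x^2 + 8*x + 6 = -2*(3*x^2 - 4*x - 3); 3*x^2 - 4*x - 3 = 0 has no rational roots; quadratic formula: x = (4 ± √52)/6.
  ⇒ x = 2/3 - sqrt(13)/3 ≈ -0.5352, 2/3 + sqrt(13)/3 ≈ 1.8685

f''(x) = 8 - 12*x
Second-derivative test at each critical point:
  f''(-0.5352) = 14.4222 > 0 → local minimum
  f''(1.8685) = -14.4222 < 0 → local maximum

Critical points: x = 2/3 - sqrt(13)/3 ≈ -0.5352 (local minimum); x = 2/3 + sqrt(13)/3 ≈ 1.8685 (local maximum)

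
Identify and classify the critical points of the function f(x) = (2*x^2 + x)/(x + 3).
f'(x) = (2*x^2 + 12*x + 3)/(x^2 + 6*x + 9)

Solve f'(x) = 0:
  f'(x) = (2*x^2 + 12*x + 3)/(x + 3)^2; the denominator is positive wherever f is defined, so f'(x) = 0 ⇔ 2*x^2 + 12*x + 3 = 0.
  2*x^2 + 12*x + 3 = 0 has no rational roots; quadratic formula: x = (-12 ± √120)/4.
  ⇒ x = -3 - sqrt(30)/2 ≈ -5.7386, -3 + sqrt(30)/2 ≈ -0.2614

f''(x) = 30/(x^3 + 9*x^2 + 27*x + 27)
Second-derivative test at each critical point:
  f''(-5.7386) = -1.4606 < 0 → local maximum
  f''(-0.2614) = 1.4606 > 0 → local minimum

Critical points: x = -3 - sqrt(30)/2 ≈ -5.7386 (local maximum); x = -3 + sqrt(30)/2 ≈ -0.2614 (local minimum)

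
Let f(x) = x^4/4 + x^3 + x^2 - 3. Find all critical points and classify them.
f'(x) = x*(x^2 + 3*x + 2)

Solve f'(x) = 0:
  Factor: x^3 + 3*x^2 + 2*x = x*(x + 1)*(x + 2) = 0.
  ⇒ x = -2, -1, 0

f''(x) = 3*x^2 + 6*x + 2
Second-derivative test at each critical point:
  f''(-2) = 2 > 0 → local minimum
  f''(-1) = -1 < 0 → local maximum
  f''(0) = 2 > 0 → local minimum

Critical points: x = -2 (local minimum); x = -1 (local maximum); x = 0 (local minimum)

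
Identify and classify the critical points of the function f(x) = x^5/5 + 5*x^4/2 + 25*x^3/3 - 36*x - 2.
f'(x) = x^4 + 10*x^3 + 25*x^2 - 36

Solve f'(x) = 0:
  Factor: x^4 + 10*x^3 + 25*x^2 - 36 = (x - 1)*(x + 2)*(x + 3)*(x + 6) = 0.
  ⇒ x = -6, -3, -2, 1

f''(x) = 2*x*(2*x^2 + 15*x + 25)
Second-derivative test at each critical point:
  f''(-6) = -84 < 0 → local maximum
  f''(-3) = 12 > 0 → local minimum
  f''(-2) = -12 < 0 → local maximum
  f''(1) = 84 > 0 → local minimum

Critical points: x = -6 (local maximum); x = -3 (local minimum); x = -2 (local maximum); x = 1 (local minimum)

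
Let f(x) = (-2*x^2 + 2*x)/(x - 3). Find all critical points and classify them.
f'(x) = 2*(-x^2 + 6*x - 3)/(x^2 - 6*x + 9)

Solve f'(x) = 0:
  f'(x) = -2*(x^2 - 6*x + 3)/(x - 3)^2; the denominator is positive wherever f is defined, so f'(x) = 0 ⇔ -2*x^2 + 12*x - 6 = 0.
  Factor: -2*x^2 + 12*x - 6 = -2*(x^2 - 6*x + 3); x^2 - 6*x + 3 = 0 has no rational roots; quadratic formula: x = (6 ± √24)/2.
  ⇒ x = 3 - sqrt(6) ≈ 0.5505, sqrt(6) + 3 ≈ 5.4495

f''(x) = -24/(x^3 - 9*x^2 + 27*x - 27)
Second-derivative test at each critical point:
  f''(0.5505) = 1.6330 > 0 → local minimum
  f''(5.4495) = -1.6330 < 0 → local maximum

Critical points: x = 3 - sqrt(6) ≈ 0.5505 (local minimum); x = sqrt(6) + 3 ≈ 5.4495 (local maximum)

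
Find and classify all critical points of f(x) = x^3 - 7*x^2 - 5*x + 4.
f'(x) = 3*x^2 - 14*x - 5

Solve f'(x) = 0:
  Factor: 3*x^2 - 14*x - 5 = (x - 5)*(3*x + 1) = 0.
  ⇒ x = -1/3, 5

f''(x) = 6*x - 14
Second-derivative test at each critical point:
  f''(-1/3) = -16 < 0 → local maximum
  f''(5) = 16 > 0 → local minimum

Critical points: x = -1/3 (local maximum); x = 5 (local minimum)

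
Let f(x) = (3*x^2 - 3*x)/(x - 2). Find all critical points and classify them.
f'(x) = 3*(x^2 - 4*x + 2)/(x^2 - 4*x + 4)

Solve f'(x) = 0:
  f'(x) = 3*(x^2 - 4*x + 2)/(x - 2)^2; the denominator is positive wherever f is defined, so f'(x) = 0 ⇔ 3*x^2 - 12*x + 6 = 0.
  Factor: 3*x^2 - 12*x + 6 = 3*(x^2 - 4*x + 2); x^2 - 4*x + 2 = 0 has no rational roots; quadratic formula: x = (4 ± √8)/2.
  ⇒ x = 2 - sqrt(2) ≈ 0.5858, sqrt(2) + 2 ≈ 3.4142

f''(x) = 12/(x^3 - 6*x^2 + 12*x - 8)
Second-derivative test at each critical point:
  f''(0.5858) = -4.2426 < 0 → local maximum
  f''(3.4142) = 4.2426 > 0 → local minimum

Critical points: x = 2 - sqrt(2) ≈ 0.5858 (local maximum); x = sqrt(2) + 2 ≈ 3.4142 (local minimum)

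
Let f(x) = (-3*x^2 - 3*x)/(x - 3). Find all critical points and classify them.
f'(x) = 3*(-x^2 + 6*x + 3)/(x^2 - 6*x + 9)

Solve f'(x) = 0:
  f'(x) = -3*(x^2 - 6*x - 3)/(x - 3)^2; the denominator is positive wherever f is defined, so f'(x) = 0 ⇔ -3*x^2 + 18*x + 9 = 0.
  Factor: -3*x^2 + 18*x + 9 = -3*(x^2 - 6*x - 3); x^2 - 6*x - 3 = 0 has no rational roots; quadratic formula: x = (6 ± √48)/2.
  ⇒ x = 3 - 2*sqrt(3) ≈ -0.4641, 3 + 2*sqrt(3) ≈ 6.4641

f''(x) = -72/(x^3 - 9*x^2 + 27*x - 27)
Second-derivative test at each critical point:
  f''(-0.4641) = 1.7321 > 0 → local minimum
  f''(6.4641) = -1.7321 < 0 → local maximum

Critical points: x = 3 - 2*sqrt(3) ≈ -0.4641 (local minimum); x = 3 + 2*sqrt(3) ≈ 6.4641 (local maximum)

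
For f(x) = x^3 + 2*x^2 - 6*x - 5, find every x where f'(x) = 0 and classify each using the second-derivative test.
f'(x) = 3*x^2 + 4*x - 6

Solve f'(x) = 0:
  3*x^2 + 4*x - 6 = 0 has no rational roots; quadratic formula: x = (-4 ± √88)/6.
  ⇒ x = -sqrt(22)/3 - 2/3 ≈ -2.2301, -2/3 + sqrt(22)/3 ≈ 0.8968

f''(x) = 6*x + 4
Second-derivative test at each critical point:
  f''(-2.2301) = -9.3808 < 0 → local maximum
  f''(0.8968) = 9.3808 > 0 → local minimum

Critical points: x = -sqrt(22)/3 - 2/3 ≈ -2.2301 (local maximum); x = -2/3 + sqrt(22)/3 ≈ 0.8968 (local minimum)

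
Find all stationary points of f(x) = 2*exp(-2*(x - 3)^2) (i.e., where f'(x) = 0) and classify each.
f'(x) = 8*(3 - x)*exp(-2*(x - 3)^2)

Solve f'(x) = 0:
  f'(x) = (24 - 8*x)·exp(-2*(x - 3)^2) and exp(-2*(x - 3)^2) > 0 for every x, so f'(x) = 0 ⇔ 24 - 8*x = 0.
  Factor: 24 - 8*x = -8*(x - 3) = 0.
  ⇒ x = 3

f''(x) = 8*(4*(x - 3)^2 - 1)*exp(-2*(x - 3)^2)
Second-derivative test at each critical point:
  f''(3) = -8 < 0 → local maximum

Critical points: x = 3 (local maximum)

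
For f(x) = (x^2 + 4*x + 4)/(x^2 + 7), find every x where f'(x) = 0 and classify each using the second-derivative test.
f'(x) = 2*(-2*x^2 + 3*x + 14)/(x^4 + 14*x^2 + 49)

Solve f'(x) = 0:
  f'(x) = -2*(x + 2)*(2*x - 7)/(x^2 + 7)^2; the denominator is positive wherever f is defined, so f'(x) = 0 ⇔ -4*x^2 + 6*x + 28 = 0.
  Factor: -4*x^2 + 6*x + 28 = -2*(x + 2)*(2*x - 7) = 0.
  ⇒ x = -2, 7/2

f''(x) = 2*(4*x^3 - 9*x^2 - 84*x + 21)/(x^6 + 21*x^4 + 147*x^2 + 343)
Second-derivative test at each critical point:
  f''(-2) = 2/11 > 0 → local minimum
  f''(7/2) = -32/539 < 0 → local maximum

Critical points: x = -2 (local minimum); x = 7/2 (local maximum)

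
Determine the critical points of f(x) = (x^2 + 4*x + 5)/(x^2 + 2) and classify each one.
f'(x) = 2*(-2*x^2 - 3*x + 4)/(x^4 + 4*x^2 + 4)

Solve f'(x) = 0:
  f'(x) = -2*(2*x^2 + 3*x - 4)/(x^2 + 2)^2; the denominator is positive wherever f is defined, so f'(x) = 0 ⇔ -4*x^2 - 6*x + 8 = 0.
  Factor: -4*x^2 - 6*x + 8 = -2*(2*x^2 + 3*x - 4); 2*x^2 + 3*x - 4 = 0 has no rational roots; quadratic formula: x = (-3 ± √41)/4.
  ⇒ x = -sqrt(41)/4 - 3/4 ≈ -2.3508, -3/4 + sqrt(41)/4 ≈ 0.8508

f''(x) = 2*(4*x^3 + 9*x^2 - 24*x - 6)/(x^6 + 6*x^4 + 12*x^2 + 8)
Second-derivative test at each critical point:
  f''(-2.3508) = 0.2261 > 0 → local minimum
  f''(0.8508) = -1.7261 < 0 → local maximum

Critical points: x = -sqrt(41)/4 - 3/4 ≈ -2.3508 (local minimum); x = -3/4 + sqrt(41)/4 ≈ 0.8508 (local maximum)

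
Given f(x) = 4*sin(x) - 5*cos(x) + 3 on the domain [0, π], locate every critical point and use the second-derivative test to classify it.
f'(x) = 5*sin(x) + 4*cos(x)

Solve f'(x) = 0 on [0, π]:
  f'(x) = 0 ⇔ 4*cos(x) = -5*sin(x) ⇔ tan(x) = -4/5, i.e. x = arctan(-4/5) + nπ; keep the solutions lying in [0, π].
  ⇒ x = pi - atan(4/5) ≈ 2.4669

f''(x) = -4*sin(x) + 5*cos(x)
Second-derivative test at each critical point:
  f''(2.4669) = -6.4031 < 0 → local maximum

Critical points: x = pi - atan(4/5) ≈ 2.4669 (local maximum)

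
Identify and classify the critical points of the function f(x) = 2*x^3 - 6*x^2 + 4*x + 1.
f'(x) = 6*x^2 - 12*x + 4

Solve f'(x) = 0:
  Factor: 6*x^2 - 12*x + 4 = 2*(3*x^2 - 6*x + 2); 3*x^2 - 6*x + 2 = 0 has no rational roots; quadratic formula: x = (6 ± √12)/6.
  ⇒ x = 1 - sqrt(3)/3 ≈ 0.4226, sqrt(3)/3 + 1 ≈ 1.5774

f''(x) = 12*x - 12
Second-derivative test at each critical point:
  f''(0.4226) = -6.9282 < 0 → local maximum
  f''(1.5774) = 6.9282 > 0 → local minimum

Critical points: x = 1 - sqrt(3)/3 ≈ 0.4226 (local maximum); x = sqrt(3)/3 + 1 ≈ 1.5774 (local minimum)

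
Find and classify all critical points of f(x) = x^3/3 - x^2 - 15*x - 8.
f'(x) = x^2 - 2*x - 15

Solve f'(x) = 0:
  Factor: x^2 - 2*x - 15 = (x - 5)*(x + 3) = 0.
  ⇒ x = -3, 5

f''(x) = 2*x - 2
Second-derivative test at each critical point:
  f''(-3) = -8 < 0 → local maximum
  f''(5) = 8 > 0 → local minimum

Critical points: x = -3 (local maximum); x = 5 (local minimum)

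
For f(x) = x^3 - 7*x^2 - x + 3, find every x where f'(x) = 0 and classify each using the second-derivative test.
f'(x) = 3*x^2 - 14*x - 1

Solve f'(x) = 0:
  3*x^2 - 14*x - 1 = 0 has no rational roots; quadratic formula: x = (14 ± √208)/6.
  ⇒ x = 7/3 - 2*sqrt(13)/3 ≈ -0.0704, 7/3 + 2*sqrt(13)/3 ≈ 4.7370

f''(x) = 6*x - 14
Second-derivative test at each critical point:
  f''(-0.0704) = -14.4222 < 0 → local maximum
  f''(4.7370) = 14.4222 > 0 → local minimum

Critical points: x = 7/3 - 2*sqrt(13)/3 ≈ -0.0704 (local maximum); x = 7/3 + 2*sqrt(13)/3 ≈ 4.7370 (local minimum)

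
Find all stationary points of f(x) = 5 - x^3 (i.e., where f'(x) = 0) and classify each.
f'(x) = -3*x^2

Solve f'(x) = 0:
  ⇒ x = 0

f''(x) = -6*x
Second-derivative test at each critical point:
  f''(0) = 0, so the second-derivative test is inconclusive; use the first-derivative test: f'(-1/4) = -0.1875, f'(1/4) = -0.1875 — f' is negative on both sides (no sign change) → neither a local maximum nor a local minimum

Critical points: x = 0 (neither)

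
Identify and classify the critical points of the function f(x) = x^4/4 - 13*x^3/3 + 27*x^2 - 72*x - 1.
f'(x) = x^3 - 13*x^2 + 54*x - 72

Solve f'(x) = 0:
  Factor: x^3 - 13*x^2 + 54*x - 72 = (x - 6)*(x - 4)*(x - 3) = 0.
  ⇒ x = 3, 4, 6

f''(x) = 3*x^2 - 26*x + 54
Second-derivative test at each critical point:
  f''(3) = 3 > 0 → local minimum
  f''(4) = -2 < 0 → local maximum
  f''(6) = 6 > 0 → local minimum

Critical points: x = 3 (local minimum); x = 4 (local maximum); x = 6 (local minimum)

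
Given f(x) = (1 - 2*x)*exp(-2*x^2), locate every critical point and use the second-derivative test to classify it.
f'(x) = 2*(2*x*(2*x - 1) - 1)*exp(-2*x^2)

Solve f'(x) = 0:
  f'(x) = (8*x^2 - 4*x - 2)·exp(-2*x^2) and exp(-2*x^2) > 0 for every x, so f'(x) = 0 ⇔ 8*x^2 - 4*x - 2 = 0.
  Factor: 8*x^2 - 4*x - 2 = 2*(4*x^2 - 2*x - 1); 4*x^2 - 2*x - 1 = 0 has no rational roots; quadratic formula: x = (2 ± √20)/8.
  ⇒ x = 1/4 - sqrt(5)/4 ≈ -0.3090, 1/4 + sqrt(5)/4 ≈ 0.8090

f''(x) = 4*(4*x^2*(1 - 2*x) + 6*x - 1)*exp(-2*x^2)
Second-derivative test at each critical point:
  f''(-0.3090) = -7.3893 < 0 → local maximum
  f''(0.8090) = 2.4157 > 0 → local minimum

Critical points: x = 1/4 - sqrt(5)/4 ≈ -0.3090 (local maximum); x = 1/4 + sqrt(5)/4 ≈ 0.8090 (local minimum)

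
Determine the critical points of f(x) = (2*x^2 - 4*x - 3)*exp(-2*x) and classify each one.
f'(x) = 2*(-2*x^2 + 6*x + 1)*exp(-2*x)

Solve f'(x) = 0:
  f'(x) = (-4*x^2 + 12*x + 2)·exp(-2*x) and exp(-2*x) > 0 for every x, so f'(x) = 0 ⇔ -4*x^2 + 12*x + 2 = 0.
  Factor: -4*x^2 + 12*x + 2 = -2*(2*x^2 - 6*x - 1); 2*x^2 - 6*x - 1 = 0 has no rational roots; quadratic formula: x = (6 ± √44)/4.
  ⇒ x = 3/2 - sqrt(11)/2 ≈ -0.1583, 3/2 + sqrt(11)/2 ≈ 3.1583

f''(x) = 8*(x^2 - 4*x + 1)*exp(-2*x)
Second-derivative test at each critical point:
  f''(-0.1583) = 18.2081 > 0 → local minimum
  f''(3.1583) = -0.0240 < 0 → local maximum

Critical points: x = 3/2 - sqrt(11)/2 ≈ -0.1583 (local minimum); x = 3/2 + sqrt(11)/2 ≈ 3.1583 (local maximum)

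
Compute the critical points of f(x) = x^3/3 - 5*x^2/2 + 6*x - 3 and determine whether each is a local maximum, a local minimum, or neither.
f'(x) = x^2 - 5*x + 6

Solve f'(x) = 0:
  Factor: x^2 - 5*x + 6 = (x - 3)*(x - 2) = 0.
  ⇒ x = 2, 3

f''(x) = 2*x - 5
Second-derivative test at each critical point:
  f''(2) = -1 < 0 → local maximum
  f''(3) = 1 > 0 → local minimum

Critical points: x = 2 (local maximum); x = 3 (local minimum)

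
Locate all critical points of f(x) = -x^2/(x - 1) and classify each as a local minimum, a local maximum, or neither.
f'(x) = x*(2 - x)/(x - 1)^2

Solve f'(x) = 0:
  f'(x) = -x*(x - 2)/(x - 1)^2; the denominator is positive wherever f is defined, so f'(x) = 0 ⇔ -x^2 + 2*x = 0.
  Factor: -x^2 + 2*x = -x*(x - 2) = 0.
  ⇒ x = 0, 2

f''(x) = -2/(x^3 - 3*x^2 + 3*x - 1)
Second-derivative test at each critical point:
  f''(0) = 2 > 0 → local minimum
  f''(2) = -2 < 0 → local maximum

Critical points: x = 0 (local minimum); x = 2 (local maximum)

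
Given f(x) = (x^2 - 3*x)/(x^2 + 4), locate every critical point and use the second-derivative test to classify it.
f'(x) = (3*x^2 + 8*x - 12)/(x^4 + 8*x^2 + 16)

Solve f'(x) = 0:
  f'(x) = (3*x^2 + 8*x - 12)/(x^2 + 4)^2; the denominator is positive wherever f is defined, so f'(x) = 0 ⇔ 3*x^2 + 8*x - 12 = 0.
  3*x^2 + 8*x - 12 = 0 has no rational roots; quadratic formula: x = (-8 ± √208)/6.
  ⇒ x = -2*sqrt(13)/3 - 4/3 ≈ -3.7370, -4/3 + 2*sqrt(13)/3 ≈ 1.0704

f''(x) = 2*(-3*x^3 - 12*x^2 + 36*x + 16)/(x^6 + 12*x^4 + 48*x^2 + 64)
Second-derivative test at each critical point:
  f''(-3.7370) = -0.0447 < 0 → local maximum
  f''(1.0704) = 0.5447 > 0 → local minimum

Critical points: x = -2*sqrt(13)/3 - 4/3 ≈ -3.7370 (local maximum); x = -4/3 + 2*sqrt(13)/3 ≈ 1.0704 (local minimum)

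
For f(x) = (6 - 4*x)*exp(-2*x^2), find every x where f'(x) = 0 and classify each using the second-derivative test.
f'(x) = 4*(2*x*(2*x - 3) - 1)*exp(-2*x^2)

Solve f'(x) = 0:
  f'(x) = (16*x^2 - 24*x - 4)·exp(-2*x^2) and exp(-2*x^2) > 0 for every x, so f'(x) = 0 ⇔ 16*x^2 - 24*x - 4 = 0.
  Factor: 16*x^2 - 24*x - 4 = 4*(4*x^2 - 6*x - 1); 4*x^2 - 6*x - 1 = 0 has no rational roots; quadratic formula: x = (6 ± √52)/8.
  ⇒ x = 3/4 - sqrt(13)/4 ≈ -0.1514, 3/4 + sqrt(13)/4 ≈ 1.6514

f''(x) = 8*(4*x^2*(3 - 2*x) + 6*x - 3)*exp(-2*x^2)
Second-derivative test at each critical point:
  f''(-0.1514) = -27.5521 < 0 → local maximum
  f''(1.6514) = 0.1234 > 0 → local minimum

Critical points: x = 3/4 - sqrt(13)/4 ≈ -0.1514 (local maximum); x = 3/4 + sqrt(13)/4 ≈ 1.6514 (local minimum)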